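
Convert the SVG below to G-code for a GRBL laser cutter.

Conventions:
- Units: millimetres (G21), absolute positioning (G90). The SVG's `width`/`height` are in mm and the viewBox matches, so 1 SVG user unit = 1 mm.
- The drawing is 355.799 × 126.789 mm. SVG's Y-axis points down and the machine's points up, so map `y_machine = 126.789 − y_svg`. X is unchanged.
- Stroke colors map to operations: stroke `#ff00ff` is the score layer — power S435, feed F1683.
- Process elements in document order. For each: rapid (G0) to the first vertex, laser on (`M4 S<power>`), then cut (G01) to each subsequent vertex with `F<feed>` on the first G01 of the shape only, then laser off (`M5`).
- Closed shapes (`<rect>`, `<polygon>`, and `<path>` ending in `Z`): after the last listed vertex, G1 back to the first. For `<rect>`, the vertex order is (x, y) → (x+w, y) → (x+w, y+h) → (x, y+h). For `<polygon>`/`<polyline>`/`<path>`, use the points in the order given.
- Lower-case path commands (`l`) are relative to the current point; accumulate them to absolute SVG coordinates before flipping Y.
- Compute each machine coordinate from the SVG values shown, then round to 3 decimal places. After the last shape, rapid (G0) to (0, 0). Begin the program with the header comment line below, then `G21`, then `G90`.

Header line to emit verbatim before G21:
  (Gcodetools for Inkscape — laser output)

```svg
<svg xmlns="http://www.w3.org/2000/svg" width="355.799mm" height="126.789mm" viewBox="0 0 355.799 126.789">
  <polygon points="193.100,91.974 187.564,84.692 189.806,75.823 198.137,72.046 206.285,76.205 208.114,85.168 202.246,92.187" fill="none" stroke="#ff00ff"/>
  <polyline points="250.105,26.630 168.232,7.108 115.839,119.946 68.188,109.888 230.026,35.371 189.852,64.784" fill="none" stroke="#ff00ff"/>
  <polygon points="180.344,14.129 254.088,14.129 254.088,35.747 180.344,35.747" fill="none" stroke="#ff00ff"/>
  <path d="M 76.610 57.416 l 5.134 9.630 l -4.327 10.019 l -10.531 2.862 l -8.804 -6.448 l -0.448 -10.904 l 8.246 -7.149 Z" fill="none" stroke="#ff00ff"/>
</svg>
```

(Gcodetools for Inkscape — laser output)
G21
G90
G0 X193.100 Y34.815
M4 S435
G01 X187.564 Y42.097 F1683
G01 X189.806 Y50.966
G01 X198.137 Y54.743
G01 X206.285 Y50.584
G01 X208.114 Y41.621
G01 X202.246 Y34.602
G01 X193.100 Y34.815
M5
G0 X250.105 Y100.159
M4 S435
G01 X168.232 Y119.681 F1683
G01 X115.839 Y6.843
G01 X68.188 Y16.901
G01 X230.026 Y91.418
G01 X189.852 Y62.005
M5
G0 X180.344 Y112.660
M4 S435
G01 X254.088 Y112.660 F1683
G01 X254.088 Y91.042
G01 X180.344 Y91.042
G01 X180.344 Y112.660
M5
G0 X76.610 Y69.373
M4 S435
G01 X81.744 Y59.743 F1683
G01 X77.417 Y49.724
G01 X66.886 Y46.862
G01 X58.082 Y53.310
G01 X57.634 Y64.214
G01 X65.880 Y71.363
G01 X76.610 Y69.373
M5
G0 X0.000 Y0.000

Since the viewBox matches the mm dimensions, user units are millimetres directly. The only transform is the Y-flip y_m = 126.789 − y_svg.

Shape 1 is a regular polygon drawn with `<polygon>`. Its stroke #ff00ff means score at S435, F1683. After flipping Y the toolpath is (193.100,34.815) → (187.564,42.097) → (189.806,50.966) → (198.137,54.743) → (206.285,50.584) → (208.114,41.621) → (202.246,34.602) → (193.100,34.815), returning to the start.

Shape 2 is a open polyline drawn with `<polyline>`. Its stroke #ff00ff means score at S435, F1683. After flipping Y the toolpath is (250.105,100.159) → (168.232,119.681) → (115.839,6.843) → (68.188,16.901) → (230.026,91.418) → (189.852,62.005).

Shape 3 is a rectangle drawn with `<polygon>`. Its stroke #ff00ff means score at S435, F1683. After flipping Y the toolpath is (180.344,112.660) → (254.088,112.660) → (254.088,91.042) → (180.344,91.042) → (180.344,112.660), returning to the start.

Shape 4 is a regular polygon drawn with `<path>`. Its stroke #ff00ff means score at S435, F1683. After flipping Y the toolpath is (76.610,69.373) → (81.744,59.743) → (77.417,49.724) → (66.886,46.862) → (58.082,53.310) → (57.634,64.214) → (65.880,71.363) → (76.610,69.373), returning to the start.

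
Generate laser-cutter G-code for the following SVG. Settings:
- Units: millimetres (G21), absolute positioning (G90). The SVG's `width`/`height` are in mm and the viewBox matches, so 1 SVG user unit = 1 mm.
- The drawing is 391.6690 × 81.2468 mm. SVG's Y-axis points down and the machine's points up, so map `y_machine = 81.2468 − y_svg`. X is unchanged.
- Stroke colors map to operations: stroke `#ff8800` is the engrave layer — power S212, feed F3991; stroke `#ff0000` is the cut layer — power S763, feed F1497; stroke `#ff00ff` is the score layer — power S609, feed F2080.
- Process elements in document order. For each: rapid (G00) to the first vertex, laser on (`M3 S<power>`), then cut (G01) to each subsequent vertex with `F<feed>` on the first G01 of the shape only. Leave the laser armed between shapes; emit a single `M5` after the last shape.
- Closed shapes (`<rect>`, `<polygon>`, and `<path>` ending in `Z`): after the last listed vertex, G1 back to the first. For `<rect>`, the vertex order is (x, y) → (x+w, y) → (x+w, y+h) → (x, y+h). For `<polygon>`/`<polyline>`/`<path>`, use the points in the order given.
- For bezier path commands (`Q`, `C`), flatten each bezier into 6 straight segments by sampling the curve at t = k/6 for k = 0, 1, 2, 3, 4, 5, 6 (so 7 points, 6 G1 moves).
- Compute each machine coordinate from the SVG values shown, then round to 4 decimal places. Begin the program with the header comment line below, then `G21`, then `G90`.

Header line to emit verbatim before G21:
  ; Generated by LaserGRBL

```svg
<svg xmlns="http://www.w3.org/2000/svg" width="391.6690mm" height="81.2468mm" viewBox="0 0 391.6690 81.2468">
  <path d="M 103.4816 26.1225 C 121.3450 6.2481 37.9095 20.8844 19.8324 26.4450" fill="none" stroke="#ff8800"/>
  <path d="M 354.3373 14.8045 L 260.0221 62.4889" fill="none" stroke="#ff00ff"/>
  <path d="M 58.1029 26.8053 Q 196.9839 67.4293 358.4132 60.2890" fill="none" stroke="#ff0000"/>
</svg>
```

; Generated by LaserGRBL
G21
G90
G00 X103.4816 Y55.1243
M3 S212
G01 X104.7433 Y62.3874 F3991
G01 X93.7512 Y65.1094
G01 X75.1347 Y64.5012
G01 X53.5231 Y61.7733
G01 X33.5459 Y58.1366
G01 X19.8324 Y54.8018
G00 X354.3373 Y66.4423
M3 S609
G01 X260.0221 Y18.7579 F2080
G00 X58.1029 Y54.4415
M3 S763
G01 X105.0229 Y42.2270 F1497
G01 X153.1956 Y32.6660
G01 X202.6210 Y25.7586
G01 X253.2990 Y21.5047
G01 X305.2298 Y19.9045
G01 X358.4132 Y20.9578
M5

1 u = 1 mm; y_m = 81.2468 − y.

[1] `<path>` cubic bezier, #ff8800→engrave S212 F3991: (103.4816,55.1243) → (104.7433,62.3874) → (93.7512,65.1094) → (75.1347,64.5012) → (53.5231,61.7733) → (33.5459,58.1366) → (19.8324,54.8018)

[2] `<path>` line segment, #ff00ff→score S609 F2080: (354.3373,66.4423) → (260.0221,18.7579)

[3] `<path>` quadratic bezier, #ff0000→cut S763 F1497: (58.1029,54.4415) → (105.0229,42.2270) → (153.1956,32.6660) → (202.6210,25.7586) → (253.2990,21.5047) → (305.2298,19.9045) → (358.4132,20.9578)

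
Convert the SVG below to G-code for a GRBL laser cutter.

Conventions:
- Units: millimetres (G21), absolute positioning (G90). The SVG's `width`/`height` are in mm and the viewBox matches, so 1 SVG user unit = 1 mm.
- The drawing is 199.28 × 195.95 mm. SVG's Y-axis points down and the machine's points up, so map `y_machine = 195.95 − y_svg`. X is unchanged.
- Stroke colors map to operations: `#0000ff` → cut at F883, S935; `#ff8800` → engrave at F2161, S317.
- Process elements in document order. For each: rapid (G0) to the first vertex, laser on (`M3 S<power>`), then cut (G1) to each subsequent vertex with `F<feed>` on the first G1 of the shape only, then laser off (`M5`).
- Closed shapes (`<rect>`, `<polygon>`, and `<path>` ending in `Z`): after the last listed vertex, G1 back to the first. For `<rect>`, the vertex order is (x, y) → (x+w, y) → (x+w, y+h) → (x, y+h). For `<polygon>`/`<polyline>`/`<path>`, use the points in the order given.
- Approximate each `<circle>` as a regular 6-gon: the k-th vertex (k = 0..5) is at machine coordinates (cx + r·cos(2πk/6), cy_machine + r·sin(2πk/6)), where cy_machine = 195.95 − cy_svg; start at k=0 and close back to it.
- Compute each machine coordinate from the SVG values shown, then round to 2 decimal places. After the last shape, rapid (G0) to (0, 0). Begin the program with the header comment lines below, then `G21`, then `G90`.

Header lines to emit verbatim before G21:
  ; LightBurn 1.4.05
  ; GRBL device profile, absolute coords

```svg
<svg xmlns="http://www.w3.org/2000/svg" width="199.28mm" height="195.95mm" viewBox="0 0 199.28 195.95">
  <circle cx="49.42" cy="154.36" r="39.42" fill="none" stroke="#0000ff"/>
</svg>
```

viewBox `0 0 199.28 195.95` with mm width/height → 1 unit = 1 mm. Flip: y_m = 195.95 − y_svg.

**Shape 1** — `<circle>` circle, stroke `#0000ff` → cut (S935, F883). Machine vertices: (88.84,41.59) → (69.13,75.73) → (29.71,75.73) → (10.00,41.59) → (29.71,7.45) → (69.13,7.45) → (88.84,41.59). Closed: final G1 returns to the first vertex.

; LightBurn 1.4.05
; GRBL device profile, absolute coords
G21
G90
G0 X88.84 Y41.59
M3 S935
G1 X69.13 Y75.73 F883
G1 X29.71 Y75.73
G1 X10.00 Y41.59
G1 X29.71 Y7.45
G1 X69.13 Y7.45
G1 X88.84 Y41.59
M5
G0 X0.00 Y0.00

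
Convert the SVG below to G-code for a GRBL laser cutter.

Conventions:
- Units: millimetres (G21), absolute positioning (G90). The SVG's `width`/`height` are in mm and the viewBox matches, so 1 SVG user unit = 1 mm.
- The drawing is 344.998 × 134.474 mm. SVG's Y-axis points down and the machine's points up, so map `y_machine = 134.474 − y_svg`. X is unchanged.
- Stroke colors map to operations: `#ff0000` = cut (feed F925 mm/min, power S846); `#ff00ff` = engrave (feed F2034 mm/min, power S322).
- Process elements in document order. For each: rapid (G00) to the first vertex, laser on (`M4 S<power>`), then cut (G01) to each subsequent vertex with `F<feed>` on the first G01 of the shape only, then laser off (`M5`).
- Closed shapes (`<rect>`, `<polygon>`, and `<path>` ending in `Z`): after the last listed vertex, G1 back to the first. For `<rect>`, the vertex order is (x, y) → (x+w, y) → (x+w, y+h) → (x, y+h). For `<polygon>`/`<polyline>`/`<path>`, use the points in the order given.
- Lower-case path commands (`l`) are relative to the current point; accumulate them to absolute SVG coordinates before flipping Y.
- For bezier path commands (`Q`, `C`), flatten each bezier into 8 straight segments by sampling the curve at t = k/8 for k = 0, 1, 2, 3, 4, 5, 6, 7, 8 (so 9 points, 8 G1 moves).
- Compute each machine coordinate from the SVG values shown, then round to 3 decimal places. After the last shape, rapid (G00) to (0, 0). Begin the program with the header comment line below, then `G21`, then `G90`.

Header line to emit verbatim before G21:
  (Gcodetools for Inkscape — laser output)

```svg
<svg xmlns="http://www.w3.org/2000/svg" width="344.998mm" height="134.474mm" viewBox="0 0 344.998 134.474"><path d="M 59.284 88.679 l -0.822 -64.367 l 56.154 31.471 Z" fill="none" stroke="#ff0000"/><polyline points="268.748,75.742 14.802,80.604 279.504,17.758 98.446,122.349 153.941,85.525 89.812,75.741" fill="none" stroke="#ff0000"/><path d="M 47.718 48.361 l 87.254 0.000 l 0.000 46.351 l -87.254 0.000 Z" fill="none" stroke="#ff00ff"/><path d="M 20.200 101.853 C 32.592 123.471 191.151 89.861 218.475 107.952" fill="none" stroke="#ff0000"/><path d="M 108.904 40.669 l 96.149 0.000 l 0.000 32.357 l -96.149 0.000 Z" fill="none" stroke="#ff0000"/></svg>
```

viewBox `0 0 344.998 134.474` with mm width/height → 1 unit = 1 mm. Flip: y_m = 134.474 − y_svg.

**Shape 1** — `<path>` regular polygon, stroke `#ff0000` → cut (S846, F925). Machine vertices: (59.284,45.795) → (58.462,110.162) → (114.616,78.691) → (59.284,45.795). Closed: final G1 returns to the first vertex.

**Shape 2** — `<polyline>` open polyline, stroke `#ff0000` → cut (S846, F925). Machine vertices: (268.748,58.732) → (14.802,53.870) → (279.504,116.716) → (98.446,12.125) → (153.941,48.949) → (89.812,58.733). Open path.

**Shape 3** — `<path>` rectangle, stroke `#ff00ff` → engrave (S322, F2034). Machine vertices: (47.718,86.113) → (134.972,86.113) → (134.972,39.762) → (47.718,39.762) → (47.718,86.113). Closed: final G1 returns to the first vertex.

**Shape 4** — `<path>` cubic bezier, stroke `#ff0000` → cut (S846, F925). Control points (SVG): P0=(20.200,101.853), P1=(32.592,123.471), P2=(191.151,89.861), P3=(218.475,107.952); sampled at t=k/8. Machine vertices: (20.200,32.621) → (31.157,26.894) → (52.566,25.092) → (81.177,25.961) → (113.738,28.249) → (146.999,30.702) → (177.710,32.067) → (202.619,31.091) → (218.475,26.522). Open path.

**Shape 5** — `<path>` rectangle, stroke `#ff0000` → cut (S846, F925). Machine vertices: (108.904,93.805) → (205.053,93.805) → (205.053,61.448) → (108.904,61.448) → (108.904,93.805). Closed: final G1 returns to the first vertex.

(Gcodetools for Inkscape — laser output)
G21
G90
G00 X59.284 Y45.795
M4 S846
G01 X58.462 Y110.162 F925
G01 X114.616 Y78.691
G01 X59.284 Y45.795
M5
G00 X268.748 Y58.732
M4 S846
G01 X14.802 Y53.870 F925
G01 X279.504 Y116.716
G01 X98.446 Y12.125
G01 X153.941 Y48.949
G01 X89.812 Y58.733
M5
G00 X47.718 Y86.113
M4 S322
G01 X134.972 Y86.113 F2034
G01 X134.972 Y39.762
G01 X47.718 Y39.762
G01 X47.718 Y86.113
M5
G00 X20.200 Y32.621
M4 S846
G01 X31.157 Y26.894 F925
G01 X52.566 Y25.092
G01 X81.177 Y25.961
G01 X113.738 Y28.249
G01 X146.999 Y30.702
G01 X177.710 Y32.067
G01 X202.619 Y31.091
G01 X218.475 Y26.522
M5
G00 X108.904 Y93.805
M4 S846
G01 X205.053 Y93.805 F925
G01 X205.053 Y61.448
G01 X108.904 Y61.448
G01 X108.904 Y93.805
M5
G00 X0.000 Y0.000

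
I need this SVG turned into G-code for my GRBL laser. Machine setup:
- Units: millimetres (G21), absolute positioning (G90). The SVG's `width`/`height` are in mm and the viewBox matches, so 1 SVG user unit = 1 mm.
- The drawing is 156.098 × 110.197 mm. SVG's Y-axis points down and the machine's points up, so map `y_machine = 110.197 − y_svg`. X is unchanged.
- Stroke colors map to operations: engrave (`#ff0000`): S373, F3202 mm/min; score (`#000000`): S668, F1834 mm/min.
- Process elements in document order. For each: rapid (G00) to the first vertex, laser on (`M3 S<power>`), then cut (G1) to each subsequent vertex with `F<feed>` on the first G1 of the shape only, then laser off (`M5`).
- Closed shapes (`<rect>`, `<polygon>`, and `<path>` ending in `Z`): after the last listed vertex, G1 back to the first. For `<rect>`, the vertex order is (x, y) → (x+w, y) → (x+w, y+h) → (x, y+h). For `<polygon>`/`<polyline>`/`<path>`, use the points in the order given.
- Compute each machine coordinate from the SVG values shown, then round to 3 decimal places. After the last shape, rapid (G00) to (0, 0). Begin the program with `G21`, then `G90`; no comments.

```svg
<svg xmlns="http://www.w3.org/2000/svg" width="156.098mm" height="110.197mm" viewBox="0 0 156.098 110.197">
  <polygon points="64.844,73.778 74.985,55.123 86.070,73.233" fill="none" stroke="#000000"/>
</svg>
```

G21
G90
G00 X64.844 Y36.419
M3 S668
G1 X74.985 Y55.074 F1834
G1 X86.070 Y36.964
G1 X64.844 Y36.419
M5
G00 X0.000 Y0.000

1 u = 1 mm; y_m = 110.197 − y.

[1] `<polygon>` regular polygon, #000000→score S668 F1834: (64.844,36.419) → (74.985,55.074) → (86.070,36.964) → (64.844,36.419) (closed)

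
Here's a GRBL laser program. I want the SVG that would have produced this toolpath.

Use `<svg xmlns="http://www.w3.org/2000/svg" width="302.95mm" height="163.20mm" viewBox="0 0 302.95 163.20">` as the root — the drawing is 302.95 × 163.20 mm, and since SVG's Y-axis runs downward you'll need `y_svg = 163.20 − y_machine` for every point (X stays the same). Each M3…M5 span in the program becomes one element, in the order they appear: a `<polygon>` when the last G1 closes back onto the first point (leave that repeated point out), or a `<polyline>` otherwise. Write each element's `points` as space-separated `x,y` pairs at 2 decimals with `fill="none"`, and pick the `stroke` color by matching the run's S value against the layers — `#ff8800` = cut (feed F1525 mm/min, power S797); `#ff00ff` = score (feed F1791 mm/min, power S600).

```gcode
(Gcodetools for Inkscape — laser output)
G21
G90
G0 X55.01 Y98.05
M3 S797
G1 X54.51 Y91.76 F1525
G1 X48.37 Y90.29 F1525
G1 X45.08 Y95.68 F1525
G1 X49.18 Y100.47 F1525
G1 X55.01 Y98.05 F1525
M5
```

<svg xmlns="http://www.w3.org/2000/svg" width="302.95mm" height="163.20mm" viewBox="0 0 302.95 163.20">
  <polygon points="55.01,65.15 54.51,71.44 48.37,72.91 45.08,67.52 49.18,62.73" fill="none" stroke="#ff8800"/>
</svg>

Each laser-on run becomes one SVG element. Flip Y back into SVG space with y_svg = 163.20 − y_machine. Every run uses S797, so all elements get stroke `#ff8800` (cut).

Run 1: The run returns to its start, so emit a `<polygon>` with points (Y-flipped): 55.01,65.15 54.51,71.44 48.37,72.91 45.08,67.52 49.18,62.73.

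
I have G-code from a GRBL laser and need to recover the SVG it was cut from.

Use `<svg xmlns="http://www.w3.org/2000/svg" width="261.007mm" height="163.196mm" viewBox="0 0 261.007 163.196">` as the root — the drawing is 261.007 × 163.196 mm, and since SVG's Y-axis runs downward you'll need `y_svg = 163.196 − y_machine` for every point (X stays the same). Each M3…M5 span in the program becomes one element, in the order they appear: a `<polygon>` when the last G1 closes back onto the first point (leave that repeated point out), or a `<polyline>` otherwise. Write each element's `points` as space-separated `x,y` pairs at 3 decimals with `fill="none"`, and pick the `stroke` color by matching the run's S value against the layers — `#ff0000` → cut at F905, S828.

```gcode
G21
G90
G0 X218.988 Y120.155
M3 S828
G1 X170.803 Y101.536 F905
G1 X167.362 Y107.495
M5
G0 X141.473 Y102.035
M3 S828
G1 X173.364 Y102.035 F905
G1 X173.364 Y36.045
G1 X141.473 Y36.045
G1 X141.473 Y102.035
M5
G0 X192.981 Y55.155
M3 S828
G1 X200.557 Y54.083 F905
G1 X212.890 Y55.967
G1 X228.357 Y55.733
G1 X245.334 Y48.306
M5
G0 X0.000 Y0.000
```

<svg xmlns="http://www.w3.org/2000/svg" width="261.007mm" height="163.196mm" viewBox="0 0 261.007 163.196">
  <polyline points="218.988,43.041 170.803,61.660 167.362,55.701" fill="none" stroke="#ff0000"/>
  <polygon points="141.473,61.161 173.364,61.161 173.364,127.151 141.473,127.151" fill="none" stroke="#ff0000"/>
  <polyline points="192.981,108.041 200.557,109.113 212.890,107.229 228.357,107.463 245.334,114.890" fill="none" stroke="#ff0000"/>
</svg>

Machine Y-up, SVG Y-down with viewBox height 163.196, so y_svg = 163.196 − y_machine; X carries over. Every run uses S828, so all elements get stroke `#ff0000` (cut).

Run 1: The run is open, so emit a `<polyline>` with points (Y-flipped): 218.988,43.041 170.803,61.660 167.362,55.701.

Run 2: The run returns to its start, so emit a `<polygon>` with points (Y-flipped): 141.473,61.161 173.364,61.161 173.364,127.151 141.473,127.151.

Run 3: The run is open, so emit a `<polyline>` with points (Y-flipped): 192.981,108.041 200.557,109.113 212.890,107.229 228.357,107.463 245.334,114.890.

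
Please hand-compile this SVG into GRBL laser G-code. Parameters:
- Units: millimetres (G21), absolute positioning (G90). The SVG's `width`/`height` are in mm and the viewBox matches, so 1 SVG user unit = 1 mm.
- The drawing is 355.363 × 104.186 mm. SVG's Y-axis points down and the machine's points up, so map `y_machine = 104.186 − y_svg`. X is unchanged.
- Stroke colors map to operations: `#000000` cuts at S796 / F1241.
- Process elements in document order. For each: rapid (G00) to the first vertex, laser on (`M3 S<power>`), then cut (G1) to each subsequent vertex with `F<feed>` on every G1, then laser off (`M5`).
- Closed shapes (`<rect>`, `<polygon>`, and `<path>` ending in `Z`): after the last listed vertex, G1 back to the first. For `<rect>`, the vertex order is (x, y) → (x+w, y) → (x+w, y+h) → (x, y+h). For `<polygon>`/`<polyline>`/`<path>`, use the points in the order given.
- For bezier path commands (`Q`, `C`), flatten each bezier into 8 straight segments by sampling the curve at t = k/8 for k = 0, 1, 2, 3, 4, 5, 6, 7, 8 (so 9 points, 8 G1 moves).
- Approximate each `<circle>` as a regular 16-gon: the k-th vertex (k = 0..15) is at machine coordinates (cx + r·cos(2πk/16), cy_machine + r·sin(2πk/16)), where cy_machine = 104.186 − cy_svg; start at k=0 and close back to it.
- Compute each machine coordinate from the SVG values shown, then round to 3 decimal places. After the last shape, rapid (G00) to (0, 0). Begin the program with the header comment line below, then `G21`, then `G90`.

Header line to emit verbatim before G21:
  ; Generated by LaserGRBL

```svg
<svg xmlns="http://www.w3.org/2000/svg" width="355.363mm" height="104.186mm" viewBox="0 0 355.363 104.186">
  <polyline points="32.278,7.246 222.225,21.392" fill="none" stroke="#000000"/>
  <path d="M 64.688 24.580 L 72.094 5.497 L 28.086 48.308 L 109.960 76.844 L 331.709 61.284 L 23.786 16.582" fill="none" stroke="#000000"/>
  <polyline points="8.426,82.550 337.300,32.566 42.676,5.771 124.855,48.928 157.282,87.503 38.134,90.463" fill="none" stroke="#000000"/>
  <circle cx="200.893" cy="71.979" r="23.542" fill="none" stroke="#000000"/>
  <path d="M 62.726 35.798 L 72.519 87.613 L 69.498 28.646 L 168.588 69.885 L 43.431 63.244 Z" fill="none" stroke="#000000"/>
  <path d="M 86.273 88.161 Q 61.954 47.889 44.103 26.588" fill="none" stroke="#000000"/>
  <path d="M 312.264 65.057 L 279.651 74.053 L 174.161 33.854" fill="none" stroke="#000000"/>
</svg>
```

viewBox `0 0 355.363 104.186` with mm width/height → 1 unit = 1 mm. Flip: y_m = 104.186 − y_svg.

**Shape 1** — `<polyline>` line segment, stroke `#000000` → cut (S796, F1241). Machine vertices: (32.278,96.940) → (222.225,82.794). Open path.

**Shape 2** — `<path>` open polyline, stroke `#000000` → cut (S796, F1241). Machine vertices: (64.688,79.606) → (72.094,98.689) → (28.086,55.878) → (109.960,27.342) → (331.709,42.902) → (23.786,87.604). Open path.

**Shape 3** — `<polyline>` open polyline, stroke `#000000` → cut (S796, F1241). Machine vertices: (8.426,21.636) → (337.300,71.620) → (42.676,98.415) → (124.855,55.258) → (157.282,16.683) → (38.134,13.723). Open path.

**Shape 4** — `<circle>` circle, stroke `#000000` → cut (S796, F1241). Machine vertices: (224.435,32.207) → (222.643,41.216) → (217.540,48.854) → (209.902,53.957) → (200.893,55.749) → (191.884,53.957) → (184.246,48.854) → (179.143,41.216) → (177.351,32.207) → (179.143,23.198) → (184.246,15.560) → (191.884,10.457) → (200.893,8.665) → (209.902,10.457) → (217.540,15.560) → (222.643,23.198) → (224.435,32.207). Closed: final G1 returns to the first vertex.

**Shape 5** — `<path>` closed polygon, stroke `#000000` → cut (S796, F1241). Machine vertices: (62.726,68.388) → (72.519,16.573) → (69.498,75.540) → (168.588,34.301) → (43.431,40.942) → (62.726,68.388). Closed: final G1 returns to the first vertex.

**Shape 6** — `<path>` quadratic bezier, stroke `#000000` → cut (S796, F1241). Control points (SVG): P0=(86.273,88.161), P1=(61.954,47.889), P2=(44.103,26.588); sampled at t=k/8. Machine vertices: (86.273,16.025) → (80.294,25.797) → (74.518,34.975) → (68.943,43.561) → (63.571,51.554) → (58.401,58.954) → (53.433,65.762) → (48.667,71.976) → (44.103,77.598). Open path.

**Shape 7** — `<path>` open polyline, stroke `#000000` → cut (S796, F1241). Machine vertices: (312.264,39.129) → (279.651,30.133) → (174.161,70.332). Open path.

; Generated by LaserGRBL
G21
G90
G00 X32.278 Y96.940
M3 S796
G1 X222.225 Y82.794 F1241
M5
G00 X64.688 Y79.606
M3 S796
G1 X72.094 Y98.689 F1241
G1 X28.086 Y55.878 F1241
G1 X109.960 Y27.342 F1241
G1 X331.709 Y42.902 F1241
G1 X23.786 Y87.604 F1241
M5
G00 X8.426 Y21.636
M3 S796
G1 X337.300 Y71.620 F1241
G1 X42.676 Y98.415 F1241
G1 X124.855 Y55.258 F1241
G1 X157.282 Y16.683 F1241
G1 X38.134 Y13.723 F1241
M5
G00 X224.435 Y32.207
M3 S796
G1 X222.643 Y41.216 F1241
G1 X217.540 Y48.854 F1241
G1 X209.902 Y53.957 F1241
G1 X200.893 Y55.749 F1241
G1 X191.884 Y53.957 F1241
G1 X184.246 Y48.854 F1241
G1 X179.143 Y41.216 F1241
G1 X177.351 Y32.207 F1241
G1 X179.143 Y23.198 F1241
G1 X184.246 Y15.560 F1241
G1 X191.884 Y10.457 F1241
G1 X200.893 Y8.665 F1241
G1 X209.902 Y10.457 F1241
G1 X217.540 Y15.560 F1241
G1 X222.643 Y23.198 F1241
G1 X224.435 Y32.207 F1241
M5
G00 X62.726 Y68.388
M3 S796
G1 X72.519 Y16.573 F1241
G1 X69.498 Y75.540 F1241
G1 X168.588 Y34.301 F1241
G1 X43.431 Y40.942 F1241
G1 X62.726 Y68.388 F1241
M5
G00 X86.273 Y16.025
M3 S796
G1 X80.294 Y25.797 F1241
G1 X74.518 Y34.975 F1241
G1 X68.943 Y43.561 F1241
G1 X63.571 Y51.554 F1241
G1 X58.401 Y58.954 F1241
G1 X53.433 Y65.762 F1241
G1 X48.667 Y71.976 F1241
G1 X44.103 Y77.598 F1241
M5
G00 X312.264 Y39.129
M3 S796
G1 X279.651 Y30.133 F1241
G1 X174.161 Y70.332 F1241
M5
G00 X0.000 Y0.000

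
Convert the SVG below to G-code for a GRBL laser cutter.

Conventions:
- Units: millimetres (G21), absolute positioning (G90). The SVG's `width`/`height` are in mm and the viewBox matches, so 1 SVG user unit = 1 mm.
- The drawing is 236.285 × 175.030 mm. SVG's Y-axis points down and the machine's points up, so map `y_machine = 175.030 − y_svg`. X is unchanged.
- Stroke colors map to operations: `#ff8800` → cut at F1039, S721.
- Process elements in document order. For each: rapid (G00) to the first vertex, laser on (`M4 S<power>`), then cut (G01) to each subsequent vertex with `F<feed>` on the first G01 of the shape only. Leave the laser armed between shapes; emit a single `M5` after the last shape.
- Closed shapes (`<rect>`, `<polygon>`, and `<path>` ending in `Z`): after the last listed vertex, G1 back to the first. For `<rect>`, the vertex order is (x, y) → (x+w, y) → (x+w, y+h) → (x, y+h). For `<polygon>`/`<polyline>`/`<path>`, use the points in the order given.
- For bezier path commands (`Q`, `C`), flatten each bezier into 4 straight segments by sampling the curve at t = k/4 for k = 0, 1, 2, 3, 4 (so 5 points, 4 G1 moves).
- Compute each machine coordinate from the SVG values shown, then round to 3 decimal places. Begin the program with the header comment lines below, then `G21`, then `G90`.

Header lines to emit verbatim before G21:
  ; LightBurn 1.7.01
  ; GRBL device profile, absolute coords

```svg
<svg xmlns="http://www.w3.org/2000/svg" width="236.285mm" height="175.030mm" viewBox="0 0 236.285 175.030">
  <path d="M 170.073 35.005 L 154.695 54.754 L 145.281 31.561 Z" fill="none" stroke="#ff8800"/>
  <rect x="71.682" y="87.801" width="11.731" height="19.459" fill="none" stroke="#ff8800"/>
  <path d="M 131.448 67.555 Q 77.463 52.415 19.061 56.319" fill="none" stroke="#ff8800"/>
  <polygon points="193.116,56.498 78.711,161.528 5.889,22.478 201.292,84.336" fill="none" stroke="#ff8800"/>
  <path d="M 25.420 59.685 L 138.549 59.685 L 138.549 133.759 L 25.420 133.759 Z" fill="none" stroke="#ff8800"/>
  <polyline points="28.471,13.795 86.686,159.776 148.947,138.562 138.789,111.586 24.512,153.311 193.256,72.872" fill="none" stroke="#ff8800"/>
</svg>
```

; LightBurn 1.7.01
; GRBL device profile, absolute coords
G21
G90
G00 X170.073 Y140.025
M4 S721
G01 X154.695 Y120.276 F1039
G01 X145.281 Y143.469
G01 X170.073 Y140.025
G00 X71.682 Y87.229
M4 S721
G01 X83.413 Y87.229 F1039
G01 X83.413 Y67.770
G01 X71.682 Y67.770
G01 X71.682 Y87.229
G00 X131.448 Y107.475
M4 S721
G01 X104.179 Y113.855 F1039
G01 X76.359 Y117.854
G01 X47.986 Y119.473
G01 X19.061 Y118.711
G00 X193.116 Y118.532
M4 S721
G01 X78.711 Y13.502 F1039
G01 X5.889 Y152.552
G01 X201.292 Y90.694
G01 X193.116 Y118.532
G00 X25.420 Y115.345
M4 S721
G01 X138.549 Y115.345 F1039
G01 X138.549 Y41.271
G01 X25.420 Y41.271
G01 X25.420 Y115.345
G00 X28.471 Y161.235
M4 S721
G01 X86.686 Y15.254 F1039
G01 X148.947 Y36.468
G01 X138.789 Y63.444
G01 X24.512 Y21.719
G01 X193.256 Y102.158
M5

Since the viewBox matches the mm dimensions, user units are millimetres directly. The only transform is the Y-flip y_m = 175.030 − y_svg.

Shape 1 is a regular polygon drawn with `<path>`. Its stroke #ff8800 means cut at S721, F1039. After flipping Y the toolpath is (170.073,140.025) → (154.695,120.276) → (145.281,143.469) → (170.073,140.025), returning to the start.

Shape 2 is a rectangle drawn with `<rect>`. Its stroke #ff8800 means cut at S721, F1039. After flipping Y the toolpath is (71.682,87.229) → (83.413,87.229) → (83.413,67.770) → (71.682,67.770) → (71.682,87.229), returning to the start.

Shape 3 is a quadratic bezier drawn with `<path>`. Its stroke #ff8800 means cut at S721, F1039. After flipping Y the toolpath is (131.448,107.475) → (104.179,113.855) → (76.359,117.854) → (47.986,119.473) → (19.061,118.711).

Shape 4 is a closed polygon drawn with `<polygon>`. Its stroke #ff8800 means cut at S721, F1039. After flipping Y the toolpath is (193.116,118.532) → (78.711,13.502) → (5.889,152.552) → (201.292,90.694) → (193.116,118.532), returning to the start.

Shape 5 is a rectangle drawn with `<path>`. Its stroke #ff8800 means cut at S721, F1039. After flipping Y the toolpath is (25.420,115.345) → (138.549,115.345) → (138.549,41.271) → (25.420,41.271) → (25.420,115.345), returning to the start.

Shape 6 is a open polyline drawn with `<polyline>`. Its stroke #ff8800 means cut at S721, F1039. After flipping Y the toolpath is (28.471,161.235) → (86.686,15.254) → (148.947,36.468) → (138.789,63.444) → (24.512,21.719) → (193.256,102.158).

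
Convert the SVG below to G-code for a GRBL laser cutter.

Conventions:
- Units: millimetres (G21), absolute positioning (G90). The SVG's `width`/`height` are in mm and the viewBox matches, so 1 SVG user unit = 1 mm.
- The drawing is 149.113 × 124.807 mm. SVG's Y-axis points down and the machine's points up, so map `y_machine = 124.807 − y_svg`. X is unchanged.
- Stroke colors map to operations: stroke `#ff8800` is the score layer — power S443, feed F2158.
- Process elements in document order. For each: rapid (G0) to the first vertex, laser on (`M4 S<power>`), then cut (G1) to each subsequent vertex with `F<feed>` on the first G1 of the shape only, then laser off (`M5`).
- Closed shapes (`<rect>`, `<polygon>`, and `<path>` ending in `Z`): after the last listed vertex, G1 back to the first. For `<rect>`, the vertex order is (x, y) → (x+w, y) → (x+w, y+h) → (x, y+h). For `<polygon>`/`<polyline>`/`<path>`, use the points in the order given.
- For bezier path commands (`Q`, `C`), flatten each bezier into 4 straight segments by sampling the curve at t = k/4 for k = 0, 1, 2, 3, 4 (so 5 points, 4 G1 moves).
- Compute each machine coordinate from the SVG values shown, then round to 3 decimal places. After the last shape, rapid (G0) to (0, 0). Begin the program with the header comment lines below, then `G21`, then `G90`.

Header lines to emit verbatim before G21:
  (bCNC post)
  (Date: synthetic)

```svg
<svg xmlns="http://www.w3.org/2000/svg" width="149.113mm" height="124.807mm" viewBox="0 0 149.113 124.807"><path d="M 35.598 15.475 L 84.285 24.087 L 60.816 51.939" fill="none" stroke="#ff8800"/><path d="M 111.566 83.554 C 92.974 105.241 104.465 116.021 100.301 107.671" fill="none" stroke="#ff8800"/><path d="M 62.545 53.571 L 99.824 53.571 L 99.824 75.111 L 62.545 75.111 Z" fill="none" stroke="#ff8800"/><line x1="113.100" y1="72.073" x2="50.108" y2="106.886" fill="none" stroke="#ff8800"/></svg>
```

Since the viewBox matches the mm dimensions, user units are millimetres directly. The only transform is the Y-flip y_m = 124.807 − y_svg.

Shape 1 is a open polyline drawn with `<path>`. Its stroke #ff8800 means score at S443, F2158. After flipping Y the toolpath is (35.598,109.332) → (84.285,100.720) → (60.816,72.868).

Shape 2 is a cubic bezier drawn with `<path>`. Its stroke #ff8800 means score at S443, F2158. After flipping Y the toolpath is (111.566,41.253) → (102.548,27.161) → (100.523,17.931) → (101.203,14.332) → (100.301,17.136).

Shape 3 is a rectangle drawn with `<path>`. Its stroke #ff8800 means score at S443, F2158. After flipping Y the toolpath is (62.545,71.236) → (99.824,71.236) → (99.824,49.696) → (62.545,49.696) → (62.545,71.236), returning to the start.

Shape 4 is a line segment drawn with `<line>`. Its stroke #ff8800 means score at S443, F2158. After flipping Y the toolpath is (113.100,52.734) → (50.108,17.921).

(bCNC post)
(Date: synthetic)
G21
G90
G0 X35.598 Y109.332
M4 S443
G1 X84.285 Y100.720 F2158
G1 X60.816 Y72.868
M5
G0 X111.566 Y41.253
M4 S443
G1 X102.548 Y27.161 F2158
G1 X100.523 Y17.931
G1 X101.203 Y14.332
G1 X100.301 Y17.136
M5
G0 X62.545 Y71.236
M4 S443
G1 X99.824 Y71.236 F2158
G1 X99.824 Y49.696
G1 X62.545 Y49.696
G1 X62.545 Y71.236
M5
G0 X113.100 Y52.734
M4 S443
G1 X50.108 Y17.921 F2158
M5
G0 X0.000 Y0.000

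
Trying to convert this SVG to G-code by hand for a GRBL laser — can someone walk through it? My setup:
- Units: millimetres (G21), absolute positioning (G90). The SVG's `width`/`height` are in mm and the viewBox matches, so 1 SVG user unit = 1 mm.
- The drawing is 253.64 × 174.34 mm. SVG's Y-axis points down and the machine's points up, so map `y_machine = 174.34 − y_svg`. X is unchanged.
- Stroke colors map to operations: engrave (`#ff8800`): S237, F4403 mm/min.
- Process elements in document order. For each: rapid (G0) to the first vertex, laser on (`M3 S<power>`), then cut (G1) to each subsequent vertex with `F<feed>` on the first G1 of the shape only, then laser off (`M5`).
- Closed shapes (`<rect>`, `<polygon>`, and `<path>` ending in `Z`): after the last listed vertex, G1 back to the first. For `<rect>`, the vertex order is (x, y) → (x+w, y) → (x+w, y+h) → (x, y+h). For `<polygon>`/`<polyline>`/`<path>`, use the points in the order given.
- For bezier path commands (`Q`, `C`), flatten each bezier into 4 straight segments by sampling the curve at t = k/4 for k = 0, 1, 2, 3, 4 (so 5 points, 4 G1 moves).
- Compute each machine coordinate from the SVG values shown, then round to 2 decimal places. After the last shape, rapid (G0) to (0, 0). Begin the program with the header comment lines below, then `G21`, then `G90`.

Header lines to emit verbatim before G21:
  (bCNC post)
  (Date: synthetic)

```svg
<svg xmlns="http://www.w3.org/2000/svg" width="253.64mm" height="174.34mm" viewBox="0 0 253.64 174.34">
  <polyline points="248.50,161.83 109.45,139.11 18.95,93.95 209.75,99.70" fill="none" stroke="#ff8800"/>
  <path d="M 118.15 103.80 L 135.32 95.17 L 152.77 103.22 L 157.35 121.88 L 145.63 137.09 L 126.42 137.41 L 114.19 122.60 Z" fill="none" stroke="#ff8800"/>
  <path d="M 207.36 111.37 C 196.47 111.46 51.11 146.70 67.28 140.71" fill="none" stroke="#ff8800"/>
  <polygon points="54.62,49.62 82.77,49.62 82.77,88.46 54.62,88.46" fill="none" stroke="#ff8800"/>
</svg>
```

Since the viewBox matches the mm dimensions, user units are millimetres directly. The only transform is the Y-flip y_m = 174.34 − y_svg.

Shape 1 is a open polyline drawn with `<polyline>`. Its stroke #ff8800 means engrave at S237, F4403. After flipping Y the toolpath is (248.50,12.51) → (109.45,35.23) → (18.95,80.39) → (209.75,74.64).

Shape 2 is a regular polygon drawn with `<path>`. Its stroke #ff8800 means engrave at S237, F4403. After flipping Y the toolpath is (118.15,70.54) → (135.32,79.17) → (152.77,71.12) → (157.35,52.46) → (145.63,37.25) → (126.42,36.93) → (114.19,51.74) → (118.15,70.54), returning to the start.

Shape 3 is a cubic bezier drawn with `<path>`. Its stroke #ff8800 means engrave at S237, F4403. After flipping Y the toolpath is (207.36,62.97) → (178.60,57.51) → (127.17,46.02) → (80.81,35.67) → (67.28,33.63).

Shape 4 is a rectangle drawn with `<polygon>`. Its stroke #ff8800 means engrave at S237, F4403. After flipping Y the toolpath is (54.62,124.72) → (82.77,124.72) → (82.77,85.88) → (54.62,85.88) → (54.62,124.72), returning to the start.

(bCNC post)
(Date: synthetic)
G21
G90
G0 X248.50 Y12.51
M3 S237
G1 X109.45 Y35.23 F4403
G1 X18.95 Y80.39
G1 X209.75 Y74.64
M5
G0 X118.15 Y70.54
M3 S237
G1 X135.32 Y79.17 F4403
G1 X152.77 Y71.12
G1 X157.35 Y52.46
G1 X145.63 Y37.25
G1 X126.42 Y36.93
G1 X114.19 Y51.74
G1 X118.15 Y70.54
M5
G0 X207.36 Y62.97
M3 S237
G1 X178.60 Y57.51 F4403
G1 X127.17 Y46.02
G1 X80.81 Y35.67
G1 X67.28 Y33.63
M5
G0 X54.62 Y124.72
M3 S237
G1 X82.77 Y124.72 F4403
G1 X82.77 Y85.88
G1 X54.62 Y85.88
G1 X54.62 Y124.72
M5
G0 X0.00 Y0.00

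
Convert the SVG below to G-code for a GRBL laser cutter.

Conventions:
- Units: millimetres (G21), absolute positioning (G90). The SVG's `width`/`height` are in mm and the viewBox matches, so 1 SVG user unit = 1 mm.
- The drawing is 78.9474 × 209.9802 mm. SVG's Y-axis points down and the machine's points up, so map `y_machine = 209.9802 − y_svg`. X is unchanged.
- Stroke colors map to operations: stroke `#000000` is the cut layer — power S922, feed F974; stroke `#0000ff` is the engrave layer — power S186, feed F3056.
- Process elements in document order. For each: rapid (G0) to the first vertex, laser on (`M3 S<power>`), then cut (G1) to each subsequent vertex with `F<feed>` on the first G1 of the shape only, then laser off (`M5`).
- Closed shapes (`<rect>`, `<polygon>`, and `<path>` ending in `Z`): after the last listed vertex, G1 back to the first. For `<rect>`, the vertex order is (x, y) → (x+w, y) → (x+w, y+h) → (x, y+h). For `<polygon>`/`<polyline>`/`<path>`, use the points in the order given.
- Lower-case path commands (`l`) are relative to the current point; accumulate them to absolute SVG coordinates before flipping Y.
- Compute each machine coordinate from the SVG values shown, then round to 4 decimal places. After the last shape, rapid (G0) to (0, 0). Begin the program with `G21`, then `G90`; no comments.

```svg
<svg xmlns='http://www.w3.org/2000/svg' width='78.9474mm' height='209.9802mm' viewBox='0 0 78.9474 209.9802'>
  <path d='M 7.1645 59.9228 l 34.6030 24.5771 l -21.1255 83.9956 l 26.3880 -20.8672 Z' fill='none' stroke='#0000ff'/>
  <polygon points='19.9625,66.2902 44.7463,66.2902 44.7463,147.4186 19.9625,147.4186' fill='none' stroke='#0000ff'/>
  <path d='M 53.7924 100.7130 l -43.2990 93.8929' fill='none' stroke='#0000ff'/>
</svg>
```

G21
G90
G0 X7.1645 Y150.0574
M3 S186
G1 X41.7675 Y125.4803 F3056
G1 X20.6420 Y41.4847
G1 X47.0300 Y62.3519
G1 X7.1645 Y150.0574
M5
G0 X19.9625 Y143.6900
M3 S186
G1 X44.7463 Y143.6900 F3056
G1 X44.7463 Y62.5616
G1 X19.9625 Y62.5616
G1 X19.9625 Y143.6900
M5
G0 X53.7924 Y109.2672
M3 S186
G1 X10.4934 Y15.3743 F3056
M5
G0 X0.0000 Y0.0000

Since the viewBox matches the mm dimensions, user units are millimetres directly. The only transform is the Y-flip y_m = 209.9802 − y_svg.

Shape 1 is a closed polygon drawn with `<path>`. Its stroke #0000ff means engrave at S186, F3056. After flipping Y the toolpath is (7.1645,150.0574) → (41.7675,125.4803) → (20.6420,41.4847) → (47.0300,62.3519) → (7.1645,150.0574), returning to the start.

Shape 2 is a rectangle drawn with `<polygon>`. Its stroke #0000ff means engrave at S186, F3056. After flipping Y the toolpath is (19.9625,143.6900) → (44.7463,143.6900) → (44.7463,62.5616) → (19.9625,62.5616) → (19.9625,143.6900), returning to the start.

Shape 3 is a line segment drawn with `<path>`. Its stroke #0000ff means engrave at S186, F3056. After flipping Y the toolpath is (53.7924,109.2672) → (10.4934,15.3743).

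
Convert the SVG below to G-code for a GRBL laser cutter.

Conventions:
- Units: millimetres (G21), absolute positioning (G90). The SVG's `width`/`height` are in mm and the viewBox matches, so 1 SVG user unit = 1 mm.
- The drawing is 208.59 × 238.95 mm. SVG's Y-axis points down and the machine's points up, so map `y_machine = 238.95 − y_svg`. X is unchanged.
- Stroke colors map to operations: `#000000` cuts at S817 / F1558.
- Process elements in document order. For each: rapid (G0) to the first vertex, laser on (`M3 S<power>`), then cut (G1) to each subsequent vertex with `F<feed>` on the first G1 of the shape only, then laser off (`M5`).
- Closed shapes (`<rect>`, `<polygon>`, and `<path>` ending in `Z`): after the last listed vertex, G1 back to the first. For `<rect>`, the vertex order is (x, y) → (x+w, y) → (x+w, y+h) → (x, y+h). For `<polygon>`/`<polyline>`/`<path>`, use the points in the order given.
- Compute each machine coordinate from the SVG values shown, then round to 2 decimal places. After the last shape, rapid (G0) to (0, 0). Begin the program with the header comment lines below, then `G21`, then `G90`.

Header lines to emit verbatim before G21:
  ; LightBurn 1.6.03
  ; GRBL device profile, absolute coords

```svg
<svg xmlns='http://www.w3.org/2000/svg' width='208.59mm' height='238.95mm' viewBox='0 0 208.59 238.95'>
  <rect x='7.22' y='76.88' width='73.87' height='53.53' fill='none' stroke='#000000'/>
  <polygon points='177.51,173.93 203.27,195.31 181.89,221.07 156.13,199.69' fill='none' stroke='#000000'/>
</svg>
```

; LightBurn 1.6.03
; GRBL device profile, absolute coords
G21
G90
G0 X7.22 Y162.07
M3 S817
G1 X81.09 Y162.07 F1558
G1 X81.09 Y108.54
G1 X7.22 Y108.54
G1 X7.22 Y162.07
M5
G0 X177.51 Y65.02
M3 S817
G1 X203.27 Y43.64 F1558
G1 X181.89 Y17.88
G1 X156.13 Y39.26
G1 X177.51 Y65.02
M5
G0 X0.00 Y0.00

viewBox `0 0 208.59 238.95` with mm width/height → 1 unit = 1 mm. Flip: y_m = 238.95 − y_svg.

**Shape 1** — `<rect>` rectangle, stroke `#000000` → cut (S817, F1558). Machine vertices: (7.22,162.07) → (81.09,162.07) → (81.09,108.54) → (7.22,108.54) → (7.22,162.07). Closed: final G1 returns to the first vertex.

**Shape 2** — `<polygon>` regular polygon, stroke `#000000` → cut (S817, F1558). Machine vertices: (177.51,65.02) → (203.27,43.64) → (181.89,17.88) → (156.13,39.26) → (177.51,65.02). Closed: final G1 returns to the first vertex.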